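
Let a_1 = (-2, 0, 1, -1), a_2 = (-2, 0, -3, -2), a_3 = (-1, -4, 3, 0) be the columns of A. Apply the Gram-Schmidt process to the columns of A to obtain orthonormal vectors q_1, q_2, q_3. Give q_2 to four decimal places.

q_2 = (-0.2540, 0.0000, -0.8890, -0.3810)

a_1 = (-2, 0, 1, -1); ‖a_1‖ = 2.4495, so q_1 = (-0.8165, 0.0000, 0.4082, -0.4082).
q_1·a_2 = (-0.8165)·(-2) + 0.0000·0 + 0.4082·(-3) + (-0.4082)·(-2) = 1.2247.
u_2 = a_2 − 1.2247·q_1 = (-1.0000, 0.0000, -3.5000, -1.5000).
‖u_2‖ = 3.9370, so q_2 = (-0.2540, 0.0000, -0.8890, -0.3810).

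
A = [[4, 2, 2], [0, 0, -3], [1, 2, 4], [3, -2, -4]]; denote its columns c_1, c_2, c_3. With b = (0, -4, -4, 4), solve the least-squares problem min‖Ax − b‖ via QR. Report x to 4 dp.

x = (0.8219, -3.3425, 1.0411)

c_1 = (4, 0, 1, 3); ‖c_1‖ = 5.0990, so q_1 = (0.7845, 0.0000, 0.1961, 0.5883).
q_1·c_2 = 0.7845·2 + 0.0000·0 + 0.1961·2 + 0.5883·(-2) = 0.7845.
u_2 = c_2 − 0.7845·q_1 = (1.3846, 0.0000, 1.8462, -2.4615).
‖u_2‖ = 3.3741, so q_2 = (0.4104, 0.0000, 0.5472, -0.7295).
q_1·c_3 = 0.7845·2 + 0.0000·(-3) + 0.1961·4 + 0.5883·(-4) = 0.0000; q_2·c_3 = 0.4104·2 + 0.0000·(-3) + 0.5472·4 + (-0.7295)·(-4) = 5.9275.
u_3 = c_3 + 0.0000·q_1 − 5.9275·q_2 = (-0.4324, -3.0000, 0.7568, 0.3243).
‖u_3‖ = 3.1408, so q_3 = (-0.1377, -0.9552, 0.2409, 0.1033).
Qᵀb = (1.5689, -5.1068, 3.2699).
Back-substitute: x_3 = 3.2699/3.1408 = 1.0411.
x_2 = (-5.1068 − 5.9275·1.0411)/3.3741 = -3.3425.
x_1 = (1.5689 − 0.7845·(-3.3425) + 0.0000·1.0411)/5.0990 = 0.8219.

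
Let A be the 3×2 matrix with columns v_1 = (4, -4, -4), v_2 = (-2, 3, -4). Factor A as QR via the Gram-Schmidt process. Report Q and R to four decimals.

Q = [[0.5774, -0.3113], [-0.5774, 0.4981], [-0.5774, -0.8093]], R = [[6.9282, -0.5774], [0.0000, 5.3541]]

e_1 = v_1/‖v_1‖ = (4, -4, -4)/6.9282 = (0.5774, -0.5774, -0.5774).
r_{12} = e_1·v_2 = -0.5774.
u_2 = v_2 + 0.5774·e_1 = (-1.6667, 2.6667, -4.3333).
‖u_2‖ = 5.3541, so e_2 = (-0.3113, 0.4981, -0.8093).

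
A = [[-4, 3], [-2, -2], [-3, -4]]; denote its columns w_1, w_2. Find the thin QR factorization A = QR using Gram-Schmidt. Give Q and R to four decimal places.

w_1 = (-4, -2, -3); ‖w_1‖ = 5.3852, so e_1 = (-0.7428, -0.3714, -0.5571).
e_1·w_2 = (-0.7428)·3 + (-0.3714)·(-2) + (-0.5571)·(-4) = 0.7428.
u_2 = w_2 − 0.7428·e_1 = (3.5517, -1.7241, -3.5862).
‖u_2‖ = 5.3337, so e_2 = (0.6659, -0.3233, -0.6724).

Q = [[-0.7428, 0.6659], [-0.3714, -0.3233], [-0.5571, -0.6724]], R = [[5.3852, 0.7428], [0.0000, 5.3337]]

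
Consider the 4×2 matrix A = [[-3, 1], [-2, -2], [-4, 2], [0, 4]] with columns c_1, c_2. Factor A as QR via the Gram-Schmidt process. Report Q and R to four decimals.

Q = [[-0.5571, 0.0571], [-0.3714, -0.5142], [-0.7428, 0.2143], [0.0000, 0.8285]], R = [[5.3852, -1.2999], [0.0000, 4.8281]]

c_1 = (-3, -2, -4, 0); ‖c_1‖ = 5.3852, so q_1 = (-0.5571, -0.3714, -0.7428, 0.0000).
q_1·c_2 = (-0.5571)·1 + (-0.3714)·(-2) + (-0.7428)·2 + 0.0000·4 = -1.2999.
u_2 = c_2 + 1.2999·q_1 = (0.2759, -2.4828, 1.0345, 4.0000).
‖u_2‖ = 4.8281, so q_2 = (0.0571, -0.5142, 0.2143, 0.8285).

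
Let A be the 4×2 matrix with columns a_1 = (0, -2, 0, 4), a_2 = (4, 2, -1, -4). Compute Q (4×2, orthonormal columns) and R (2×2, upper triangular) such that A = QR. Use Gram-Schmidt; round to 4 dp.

Q = [[0.0000, 0.9701], [-0.4472, 0.0000], [0.0000, -0.2425], [0.8944, 0.0000]], R = [[4.4721, -4.4721], [0.0000, 4.1231]]

a_1 = (0, -2, 0, 4); ‖a_1‖ = 4.4721, so e_1 = (0.0000, -0.4472, 0.0000, 0.8944).
e_1·a_2 = 0.0000·4 + (-0.4472)·2 + 0.0000·(-1) + 0.8944·(-4) = -4.4721.
u_2 = a_2 + 4.4721·e_1 = (4.0000, 0.0000, -1.0000, 0.0000).
‖u_2‖ = 4.1231, so e_2 = (0.9701, 0.0000, -0.2425, 0.0000).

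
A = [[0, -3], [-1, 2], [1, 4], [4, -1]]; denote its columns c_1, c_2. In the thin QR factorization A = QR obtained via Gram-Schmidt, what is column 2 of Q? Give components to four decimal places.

e_1 = c_1/‖c_1‖ = (0, -1, 1, 4)/4.2426 = (0.0000, -0.2357, 0.2357, 0.9428).
r_{12} = e_1·c_2 = -0.4714.
u_2 = c_2 + 0.4714·e_1 = (-3.0000, 1.8889, 4.1111, -0.5556).
‖u_2‖ = 5.4569, so e_2 = (-0.5498, 0.3461, 0.7534, -0.1018).

e_2 = (-0.5498, 0.3461, 0.7534, -0.1018)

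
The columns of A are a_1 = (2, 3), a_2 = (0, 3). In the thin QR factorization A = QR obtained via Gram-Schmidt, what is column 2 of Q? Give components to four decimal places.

e_2 = (-0.8321, 0.5547)

a_1 = (2, 3); ‖a_1‖ = 3.6056, so e_1 = (0.5547, 0.8321).
e_1·a_2 = 0.5547·0 + 0.8321·3 = 2.4962.
u_2 = a_2 − 2.4962·e_1 = (-1.3846, 0.9231).
‖u_2‖ = 1.6641, so e_2 = (-0.8321, 0.5547).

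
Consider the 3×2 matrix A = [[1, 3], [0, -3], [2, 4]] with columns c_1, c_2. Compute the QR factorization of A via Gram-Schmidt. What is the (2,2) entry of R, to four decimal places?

c_1 = (1, 0, 2); ‖c_1‖ = 2.2361, so q_1 = (0.4472, 0.0000, 0.8944).
q_1·c_2 = 0.4472·3 + 0.0000·(-3) + 0.8944·4 = 4.9193.
u_2 = c_2 − 4.9193·q_1 = (0.8000, -3.0000, -0.4000).
r_{22} = ‖u_2‖ = 3.1305.

r_{22} = 3.1305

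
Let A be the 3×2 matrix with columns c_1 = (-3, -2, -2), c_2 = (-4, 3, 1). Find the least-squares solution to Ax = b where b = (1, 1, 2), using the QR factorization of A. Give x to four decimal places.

x = (-0.5587, 0.1244)

c_1 = (-3, -2, -2); ‖c_1‖ = 4.1231, so e_1 = (-0.7276, -0.4851, -0.4851).
e_1·c_2 = (-0.7276)·(-4) + (-0.4851)·3 + (-0.4851)·1 = 0.9701.
u_2 = c_2 − 0.9701·e_1 = (-3.2941, 3.4706, 1.4706).
‖u_2‖ = 5.0059, so e_2 = (-0.6580, 0.6933, 0.2938).
Qᵀb = (-2.1828, 0.6228).
Back-substitute: x_2 = 0.6228/5.0059 = 0.1244.
x_1 = (-2.1828 − 0.9701·0.1244)/4.1231 = -0.5587.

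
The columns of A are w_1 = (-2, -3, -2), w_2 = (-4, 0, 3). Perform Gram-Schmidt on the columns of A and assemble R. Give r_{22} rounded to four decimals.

q_1 = w_1/‖w_1‖ = (-2, -3, -2)/4.1231 = (-0.4851, -0.7276, -0.4851).
r_{12} = q_1·w_2 = 0.4851.
u_2 = w_2 − 0.4851·q_1 = (-3.7647, 0.3529, 3.2353).
r_{22} = ‖u_2‖ = 4.9764.

r_{22} = 4.9764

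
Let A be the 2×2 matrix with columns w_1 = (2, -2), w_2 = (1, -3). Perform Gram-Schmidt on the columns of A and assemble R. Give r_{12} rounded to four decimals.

r_{12} = 2.8284

w_1 = (2, -2); ‖w_1‖ = 2.8284, so e_1 = (0.7071, -0.7071).
r_{12} = e_1·w_2 = 2.8284.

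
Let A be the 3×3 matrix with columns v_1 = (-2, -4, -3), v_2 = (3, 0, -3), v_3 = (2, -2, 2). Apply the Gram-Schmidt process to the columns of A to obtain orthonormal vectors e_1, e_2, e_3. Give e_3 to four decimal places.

v_1 = (-2, -4, -3); ‖v_1‖ = 5.3852, so e_1 = (-0.3714, -0.7428, -0.5571).
e_1·v_2 = (-0.3714)·3 + (-0.7428)·0 + (-0.5571)·(-3) = 0.5571.
u_2 = v_2 − 0.5571·e_1 = (3.2069, 0.4138, -2.6897).
‖u_2‖ = 4.2059, so e_2 = (0.7625, 0.0984, -0.6395).
e_1·v_3 = (-0.3714)·2 + (-0.7428)·(-2) + (-0.5571)·2 = -0.3714; e_2·v_3 = 0.7625·2 + 0.0984·(-2) + (-0.6395)·2 = 0.0492.
u_3 = v_3 + 0.3714·e_1 − 0.0492·e_2 = (1.8246, -2.2807, 1.8246).
‖u_3‖ = 3.4438, so e_3 = (0.5298, -0.6623, 0.5298).

e_3 = (0.5298, -0.6623, 0.5298)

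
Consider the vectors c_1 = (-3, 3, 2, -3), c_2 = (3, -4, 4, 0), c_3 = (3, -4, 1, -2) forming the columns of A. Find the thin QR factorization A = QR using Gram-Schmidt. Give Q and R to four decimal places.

c_1 = (-3, 3, 2, -3); ‖c_1‖ = 5.5678, so q_1 = (-0.5388, 0.5388, 0.3592, -0.5388).
q_1·c_2 = (-0.5388)·3 + 0.5388·(-4) + 0.3592·4 + (-0.5388)·0 = -2.3349.
u_2 = c_2 + 2.3349·q_1 = (1.7419, -2.7419, 4.8387, -1.2581).
‖u_2‖ = 5.9622, so q_2 = (0.2922, -0.4599, 0.8116, -0.2110).
q_1·c_3 = (-0.5388)·3 + 0.5388·(-4) + 0.3592·1 + (-0.5388)·(-2) = -2.3349; q_2·c_3 = 0.2922·3 + (-0.4599)·(-4) + 0.8116·1 + (-0.2110)·(-2) = 3.9496.
u_3 = c_3 + 2.3349·q_1 − 3.9496·q_2 = (0.5880, -0.9256, -1.3666, -2.4247).
‖u_3‖ = 2.9915, so q_3 = (0.1966, -0.3094, -0.4568, -0.8105).

Q = [[-0.5388, 0.2922, 0.1966], [0.5388, -0.4599, -0.3094], [0.3592, 0.8116, -0.4568], [-0.5388, -0.2110, -0.8105]], R = [[5.5678, -2.3349, -2.3349], [0.0000, 5.9622, 3.9496], [0.0000, 0.0000, 2.9915]]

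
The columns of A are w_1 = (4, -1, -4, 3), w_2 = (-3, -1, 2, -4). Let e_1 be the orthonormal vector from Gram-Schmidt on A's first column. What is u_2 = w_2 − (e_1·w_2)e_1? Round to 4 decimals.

e_1 = w_1/‖w_1‖ = (4, -1, -4, 3)/6.4807 = (0.6172, -0.1543, -0.6172, 0.4629).
r_{12} = e_1·w_2 = -4.7834.
u_2 = w_2 + 4.7834·e_1 = (-0.0476, -1.7381, -0.9524, -1.7857).

u_2 = (-0.0476, -1.7381, -0.9524, -1.7857)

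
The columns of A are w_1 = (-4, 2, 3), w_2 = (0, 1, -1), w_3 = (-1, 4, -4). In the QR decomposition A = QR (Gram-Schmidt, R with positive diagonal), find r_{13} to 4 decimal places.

r_{13} = 0.0000

w_1 = (-4, 2, 3); ‖w_1‖ = 5.3852, so q_1 = (-0.7428, 0.3714, 0.5571).
r_{13} = q_1·w_3 = 0.0000.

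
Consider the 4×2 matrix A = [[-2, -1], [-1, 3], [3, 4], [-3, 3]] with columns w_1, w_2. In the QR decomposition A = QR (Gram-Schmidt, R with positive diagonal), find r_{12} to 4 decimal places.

w_1 = (-2, -1, 3, -3); ‖w_1‖ = 4.7958, so q_1 = (-0.4170, -0.2085, 0.6255, -0.6255).
r_{12} = q_1·w_2 = 0.4170.

r_{12} = 0.4170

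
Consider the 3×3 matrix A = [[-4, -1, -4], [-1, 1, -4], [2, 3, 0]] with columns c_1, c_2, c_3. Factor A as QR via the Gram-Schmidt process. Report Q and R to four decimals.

Q = [[-0.8729, 0.2673, 0.4082], [-0.2182, 0.5345, -0.8165], [0.4364, 0.8018, 0.4082]], R = [[4.5826, 1.9640, 4.3644], [0.0000, 2.6726, -3.2071], [0.0000, 0.0000, 1.6330]]

c_1 = (-4, -1, 2); ‖c_1‖ = 4.5826, so q_1 = (-0.8729, -0.2182, 0.4364).
q_1·c_2 = (-0.8729)·(-1) + (-0.2182)·1 + 0.4364·3 = 1.9640.
u_2 = c_2 − 1.9640·q_1 = (0.7143, 1.4286, 2.1429).
‖u_2‖ = 2.6726, so q_2 = (0.2673, 0.5345, 0.8018).
q_1·c_3 = (-0.8729)·(-4) + (-0.2182)·(-4) + 0.4364·0 = 4.3644; q_2·c_3 = 0.2673·(-4) + 0.5345·(-4) + 0.8018·0 = -3.2071.
u_3 = c_3 − 4.3644·q_1 + 3.2071·q_2 = (0.6667, -1.3333, 0.6667).
‖u_3‖ = 1.6330, so q_3 = (0.4082, -0.8165, 0.4082).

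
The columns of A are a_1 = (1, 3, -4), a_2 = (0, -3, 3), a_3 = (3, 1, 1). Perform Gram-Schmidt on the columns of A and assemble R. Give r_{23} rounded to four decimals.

r_{23} = 1.5852

a_1 = (1, 3, -4); ‖a_1‖ = 5.0990, so e_1 = (0.1961, 0.5883, -0.7845).
e_1·a_2 = 0.1961·0 + 0.5883·(-3) + (-0.7845)·3 = -4.1184.
u_2 = a_2 + 4.1184·e_1 = (0.8077, -0.5769, -0.2308).
‖u_2‖ = 1.0190, so e_2 = (0.7926, -0.5661, -0.2265).
r_{23} = e_2·a_3 = 1.5852.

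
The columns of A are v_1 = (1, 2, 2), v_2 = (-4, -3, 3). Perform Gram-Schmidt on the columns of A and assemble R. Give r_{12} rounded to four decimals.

v_1 = (1, 2, 2); ‖v_1‖ = 3.0000, so e_1 = (0.3333, 0.6667, 0.6667).
r_{12} = e_1·v_2 = -1.3333.

r_{12} = -1.3333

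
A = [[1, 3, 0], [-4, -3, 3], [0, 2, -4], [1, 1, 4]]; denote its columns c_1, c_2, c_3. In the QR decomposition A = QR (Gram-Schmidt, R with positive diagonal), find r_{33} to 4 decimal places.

c_1 = (1, -4, 0, 1); ‖c_1‖ = 4.2426, so q_1 = (0.2357, -0.9428, 0.0000, 0.2357).
q_1·c_2 = 0.2357·3 + (-0.9428)·(-3) + 0.0000·2 + 0.2357·1 = 3.7712.
u_2 = c_2 − 3.7712·q_1 = (2.1111, 0.5556, 2.0000, 0.1111).
‖u_2‖ = 2.9627, so q_2 = (0.7126, 0.1875, 0.6751, 0.0375).
q_1·c_3 = 0.2357·0 + (-0.9428)·3 + 0.0000·(-4) + 0.2357·4 = -1.8856; q_2·c_3 = 0.7126·0 + 0.1875·3 + 0.6751·(-4) + 0.0375·4 = -1.9877.
u_3 = c_3 + 1.8856·q_1 + 1.9877·q_2 = (1.8608, 1.5949, -2.6582, 4.5190).
r_{33} = ‖u_3‖ = 5.7874.

r_{33} = 5.7874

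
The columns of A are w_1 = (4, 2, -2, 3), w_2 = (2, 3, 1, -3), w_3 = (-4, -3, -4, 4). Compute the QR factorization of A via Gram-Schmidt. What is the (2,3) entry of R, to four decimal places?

e_1 = w_1/‖w_1‖ = (4, 2, -2, 3)/5.7446 = (0.6963, 0.3482, -0.3482, 0.5222).
r_{12} = e_1·w_2 = 0.5222.
u_2 = w_2 − 0.5222·e_1 = (1.6364, 2.8182, 1.1818, -3.2727).
‖u_2‖ = 4.7673, so e_2 = (0.3432, 0.5911, 0.2479, -0.6865).
r_{23} = e_2·w_3 = -6.8840.

r_{23} = -6.8840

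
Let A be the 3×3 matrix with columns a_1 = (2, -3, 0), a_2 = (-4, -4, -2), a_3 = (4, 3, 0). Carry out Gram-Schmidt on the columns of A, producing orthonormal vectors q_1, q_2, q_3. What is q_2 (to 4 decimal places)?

a_1 = (2, -3, 0); ‖a_1‖ = 3.6056, so q_1 = (0.5547, -0.8321, 0.0000).
q_1·a_2 = 0.5547·(-4) + (-0.8321)·(-4) + 0.0000·(-2) = 1.1094.
u_2 = a_2 − 1.1094·q_1 = (-4.6154, -3.0769, -2.0000).
‖u_2‖ = 5.8965, so q_2 = (-0.7827, -0.5218, -0.3392).

q_2 = (-0.7827, -0.5218, -0.3392)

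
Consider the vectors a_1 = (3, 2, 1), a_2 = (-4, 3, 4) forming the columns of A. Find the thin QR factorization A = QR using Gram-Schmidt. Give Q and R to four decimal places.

a_1 = (3, 2, 1); ‖a_1‖ = 3.7417, so q_1 = (0.8018, 0.5345, 0.2673).
q_1·a_2 = 0.8018·(-4) + 0.5345·3 + 0.2673·4 = -0.5345.
u_2 = a_2 + 0.5345·q_1 = (-3.5714, 3.2857, 4.1429).
‖u_2‖ = 6.3808, so q_2 = (-0.5597, 0.5149, 0.6493).

Q = [[0.8018, -0.5597], [0.5345, 0.5149], [0.2673, 0.6493]], R = [[3.7417, -0.5345], [0.0000, 6.3808]]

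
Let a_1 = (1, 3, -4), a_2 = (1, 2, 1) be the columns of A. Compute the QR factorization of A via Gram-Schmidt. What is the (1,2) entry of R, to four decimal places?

r_{12} = 0.5883

a_1 = (1, 3, -4); ‖a_1‖ = 5.0990, so e_1 = (0.1961, 0.5883, -0.7845).
r_{12} = e_1·a_2 = 0.5883.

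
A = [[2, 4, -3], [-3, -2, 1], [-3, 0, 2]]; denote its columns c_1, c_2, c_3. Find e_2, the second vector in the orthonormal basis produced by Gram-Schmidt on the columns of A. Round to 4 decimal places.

e_2 = (0.8189, -0.0273, 0.5732)

e_1 = c_1/‖c_1‖ = (2, -3, -3)/4.6904 = (0.4264, -0.6396, -0.6396).
r_{12} = e_1·c_2 = 2.9848.
u_2 = c_2 − 2.9848·e_1 = (2.7273, -0.0909, 1.9091).
‖u_2‖ = 3.3303, so e_2 = (0.8189, -0.0273, 0.5732).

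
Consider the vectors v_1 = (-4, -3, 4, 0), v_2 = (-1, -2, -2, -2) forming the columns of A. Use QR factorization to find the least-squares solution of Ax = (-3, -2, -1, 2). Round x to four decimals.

x = (0.3251, 0.3346)

v_1 = (-4, -3, 4, 0); ‖v_1‖ = 6.4031, so e_1 = (-0.6247, -0.4685, 0.6247, 0.0000).
e_1·v_2 = (-0.6247)·(-1) + (-0.4685)·(-2) + 0.6247·(-2) + 0.0000·(-2) = 0.3123.
u_2 = v_2 − 0.3123·e_1 = (-0.8049, -1.8537, -2.1951, -2.0000).
‖u_2‖ = 3.5920, so e_2 = (-0.2241, -0.5161, -0.6111, -0.5568).
Qᵀb = (2.1864, 1.2019).
Back-substitute: x_2 = 1.2019/3.5920 = 0.3346.
x_1 = (2.1864 − 0.3123·0.3346)/6.4031 = 0.3251.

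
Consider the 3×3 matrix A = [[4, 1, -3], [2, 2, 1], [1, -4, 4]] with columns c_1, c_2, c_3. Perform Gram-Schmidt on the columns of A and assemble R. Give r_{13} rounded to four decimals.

e_1 = c_1/‖c_1‖ = (4, 2, 1)/4.5826 = (0.8729, 0.4364, 0.2182).
r_{13} = e_1·c_3 = -1.3093.

r_{13} = -1.3093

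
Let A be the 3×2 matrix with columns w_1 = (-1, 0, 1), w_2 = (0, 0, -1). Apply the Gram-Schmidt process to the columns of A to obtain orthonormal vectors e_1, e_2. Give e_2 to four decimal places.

e_1 = w_1/‖w_1‖ = (-1, 0, 1)/1.4142 = (-0.7071, 0.0000, 0.7071).
r_{12} = e_1·w_2 = -0.7071.
u_2 = w_2 + 0.7071·e_1 = (-0.5000, 0.0000, -0.5000).
‖u_2‖ = 0.7071, so e_2 = (-0.7071, 0.0000, -0.7071).

e_2 = (-0.7071, 0.0000, -0.7071)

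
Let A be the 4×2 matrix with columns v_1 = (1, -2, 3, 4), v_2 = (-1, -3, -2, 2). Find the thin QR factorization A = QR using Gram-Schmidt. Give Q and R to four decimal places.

Q = [[0.1826, -0.3049], [-0.3651, -0.6262], [0.5477, -0.6674], [0.7303, 0.2637]], R = [[5.4772, 1.2780], [0.0000, 4.0456]]

q_1 = v_1/‖v_1‖ = (1, -2, 3, 4)/5.4772 = (0.1826, -0.3651, 0.5477, 0.7303).
r_{12} = q_1·v_2 = 1.2780.
u_2 = v_2 − 1.2780·q_1 = (-1.2333, -2.5333, -2.7000, 1.0667).
‖u_2‖ = 4.0456, so q_2 = (-0.3049, -0.6262, -0.6674, 0.2637).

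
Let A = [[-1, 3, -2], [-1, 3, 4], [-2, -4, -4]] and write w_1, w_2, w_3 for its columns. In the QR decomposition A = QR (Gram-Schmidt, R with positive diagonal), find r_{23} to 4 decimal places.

r_{23} = 3.4641

w_1 = (-1, -1, -2); ‖w_1‖ = 2.4495, so e_1 = (-0.4082, -0.4082, -0.8165).
e_1·w_2 = (-0.4082)·3 + (-0.4082)·3 + (-0.8165)·(-4) = 0.8165.
u_2 = w_2 − 0.8165·e_1 = (3.3333, 3.3333, -3.3333).
‖u_2‖ = 5.7735, so e_2 = (0.5774, 0.5774, -0.5774).
r_{23} = e_2·w_3 = 3.4641.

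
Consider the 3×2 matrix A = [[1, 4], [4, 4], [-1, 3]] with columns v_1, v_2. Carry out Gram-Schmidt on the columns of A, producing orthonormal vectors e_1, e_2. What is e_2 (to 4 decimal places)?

e_2 = (0.6118, 0.0445, 0.7898)

v_1 = (1, 4, -1); ‖v_1‖ = 4.2426, so e_1 = (0.2357, 0.9428, -0.2357).
e_1·v_2 = 0.2357·4 + 0.9428·4 + (-0.2357)·3 = 4.0069.
u_2 = v_2 − 4.0069·e_1 = (3.0556, 0.2222, 3.9444).
‖u_2‖ = 4.9944, so e_2 = (0.6118, 0.0445, 0.7898).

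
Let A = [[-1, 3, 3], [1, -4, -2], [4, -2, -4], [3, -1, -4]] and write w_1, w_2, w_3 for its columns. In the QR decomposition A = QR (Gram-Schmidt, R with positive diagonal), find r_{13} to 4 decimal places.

r_{13} = -6.3509

w_1 = (-1, 1, 4, 3); ‖w_1‖ = 5.1962, so q_1 = (-0.1925, 0.1925, 0.7698, 0.5774).
r_{13} = q_1·w_3 = -6.3509.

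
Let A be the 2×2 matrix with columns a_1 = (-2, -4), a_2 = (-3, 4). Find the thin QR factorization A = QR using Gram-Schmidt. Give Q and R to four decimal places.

a_1 = (-2, -4); ‖a_1‖ = 4.4721, so q_1 = (-0.4472, -0.8944).
q_1·a_2 = (-0.4472)·(-3) + (-0.8944)·4 = -2.2361.
u_2 = a_2 + 2.2361·q_1 = (-4.0000, 2.0000).
‖u_2‖ = 4.4721, so q_2 = (-0.8944, 0.4472).

Q = [[-0.4472, -0.8944], [-0.8944, 0.4472]], R = [[4.4721, -2.2361], [0.0000, 4.4721]]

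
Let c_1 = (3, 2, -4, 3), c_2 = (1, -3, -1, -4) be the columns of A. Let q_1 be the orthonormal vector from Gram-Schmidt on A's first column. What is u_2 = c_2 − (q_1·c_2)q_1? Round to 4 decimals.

c_1 = (3, 2, -4, 3); ‖c_1‖ = 6.1644, so q_1 = (0.4867, 0.3244, -0.6489, 0.4867).
q_1·c_2 = 0.4867·1 + 0.3244·(-3) + (-0.6489)·(-1) + 0.4867·(-4) = -1.7844.
u_2 = c_2 + 1.7844·q_1 = (1.8684, -2.4211, -2.1579, -3.1316).

u_2 = (1.8684, -2.4211, -2.1579, -3.1316)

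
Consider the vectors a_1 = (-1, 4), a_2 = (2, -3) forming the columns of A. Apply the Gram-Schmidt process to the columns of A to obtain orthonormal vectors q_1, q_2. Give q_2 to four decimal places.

q_1 = a_1/‖a_1‖ = (-1, 4)/4.1231 = (-0.2425, 0.9701).
r_{12} = q_1·a_2 = -3.3955.
u_2 = a_2 + 3.3955·q_1 = (1.1765, 0.2941).
‖u_2‖ = 1.2127, so q_2 = (0.9701, 0.2425).

q_2 = (0.9701, 0.2425)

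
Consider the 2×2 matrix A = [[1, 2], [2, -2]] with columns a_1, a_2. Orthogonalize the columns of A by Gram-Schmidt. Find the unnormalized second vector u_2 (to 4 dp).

q_1 = a_1/‖a_1‖ = (1, 2)/2.2361 = (0.4472, 0.8944).
r_{12} = q_1·a_2 = -0.8944.
u_2 = a_2 + 0.8944·q_1 = (2.4000, -1.2000).

u_2 = (2.4000, -1.2000)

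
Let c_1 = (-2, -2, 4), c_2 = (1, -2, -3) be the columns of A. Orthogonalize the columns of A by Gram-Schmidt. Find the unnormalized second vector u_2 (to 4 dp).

c_1 = (-2, -2, 4); ‖c_1‖ = 4.8990, so e_1 = (-0.4082, -0.4082, 0.8165).
e_1·c_2 = (-0.4082)·1 + (-0.4082)·(-2) + 0.8165·(-3) = -2.0412.
u_2 = c_2 + 2.0412·e_1 = (0.1667, -2.8333, -1.3333).

u_2 = (0.1667, -2.8333, -1.3333)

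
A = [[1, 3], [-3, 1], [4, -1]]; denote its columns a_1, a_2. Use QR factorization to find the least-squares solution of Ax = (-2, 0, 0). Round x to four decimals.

x = (-0.1704, -0.6074)

q_1 = a_1/‖a_1‖ = (1, -3, 4)/5.0990 = (0.1961, -0.5883, 0.7845).
r_{12} = q_1·a_2 = -0.7845.
u_2 = a_2 + 0.7845·q_1 = (3.1538, 0.5385, -0.3846).
‖u_2‖ = 3.2225, so q_2 = (0.9787, 0.1671, -0.1194).
Qᵀb = (-0.3922, -1.9574).
Back-substitute: x_2 = -1.9574/3.2225 = -0.6074.
x_1 = (-0.3922 + 0.7845·(-0.6074))/5.0990 = -0.1704.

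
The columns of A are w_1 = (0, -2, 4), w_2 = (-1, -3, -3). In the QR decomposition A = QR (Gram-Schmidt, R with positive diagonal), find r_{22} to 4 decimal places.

r_{22} = 4.1473

w_1 = (0, -2, 4); ‖w_1‖ = 4.4721, so e_1 = (0.0000, -0.4472, 0.8944).
e_1·w_2 = 0.0000·(-1) + (-0.4472)·(-3) + 0.8944·(-3) = -1.3416.
u_2 = w_2 + 1.3416·e_1 = (-1.0000, -3.6000, -1.8000).
r_{22} = ‖u_2‖ = 4.1473.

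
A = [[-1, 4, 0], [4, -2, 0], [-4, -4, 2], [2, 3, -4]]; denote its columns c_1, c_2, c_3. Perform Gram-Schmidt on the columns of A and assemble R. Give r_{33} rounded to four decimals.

c_1 = (-1, 4, -4, 2); ‖c_1‖ = 6.0828, so e_1 = (-0.1644, 0.6576, -0.6576, 0.3288).
e_1·c_2 = (-0.1644)·4 + 0.6576·(-2) + (-0.6576)·(-4) + 0.3288·3 = 1.6440.
u_2 = c_2 − 1.6440·e_1 = (4.2703, -3.0811, -2.9189, 2.4595).
‖u_2‖ = 6.5036, so e_2 = (0.6566, -0.4737, -0.4488, 0.3782).
e_1·c_3 = (-0.1644)·0 + 0.6576·0 + (-0.6576)·2 + 0.3288·(-4) = -2.6304; e_2·c_3 = 0.6566·0 + (-0.4737)·0 + (-0.4488)·2 + 0.3782·(-4) = -2.4103.
u_3 = c_3 + 2.6304·e_1 + 2.4103·e_2 = (1.1502, 0.5879, -0.8115, -2.2236).
r_{33} = ‖u_3‖ = 2.6966.

r_{33} = 2.6966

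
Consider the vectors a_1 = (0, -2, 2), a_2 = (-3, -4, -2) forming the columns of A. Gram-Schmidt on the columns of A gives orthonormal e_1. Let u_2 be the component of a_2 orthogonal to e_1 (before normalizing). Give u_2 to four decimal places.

u_2 = (-3.0000, -3.0000, -3.0000)

a_1 = (0, -2, 2); ‖a_1‖ = 2.8284, so e_1 = (0.0000, -0.7071, 0.7071).
e_1·a_2 = 0.0000·(-3) + (-0.7071)·(-4) + 0.7071·(-2) = 1.4142.
u_2 = a_2 − 1.4142·e_1 = (-3.0000, -3.0000, -3.0000).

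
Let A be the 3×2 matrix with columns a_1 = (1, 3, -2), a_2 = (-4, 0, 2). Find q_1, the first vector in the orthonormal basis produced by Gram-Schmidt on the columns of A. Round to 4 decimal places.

q_1 = (0.2673, 0.8018, -0.5345)

a_1 = (1, 3, -2); ‖a_1‖ = 3.7417, so q_1 = (0.2673, 0.8018, -0.5345).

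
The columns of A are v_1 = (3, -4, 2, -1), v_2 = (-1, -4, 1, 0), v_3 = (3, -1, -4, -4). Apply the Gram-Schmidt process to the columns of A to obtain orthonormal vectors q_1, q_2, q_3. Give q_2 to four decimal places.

q_2 = (-0.7715, -0.6172, 0.0000, 0.1543)

v_1 = (3, -4, 2, -1); ‖v_1‖ = 5.4772, so q_1 = (0.5477, -0.7303, 0.3651, -0.1826).
q_1·v_2 = 0.5477·(-1) + (-0.7303)·(-4) + 0.3651·1 + (-0.1826)·0 = 2.7386.
u_2 = v_2 − 2.7386·q_1 = (-2.5000, -2.0000, 0.0000, 0.5000).
‖u_2‖ = 3.2404, so q_2 = (-0.7715, -0.6172, 0.0000, 0.1543).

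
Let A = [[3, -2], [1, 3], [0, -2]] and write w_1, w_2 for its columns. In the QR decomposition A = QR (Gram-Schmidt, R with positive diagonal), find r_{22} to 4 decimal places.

r_{22} = 4.0125

e_1 = w_1/‖w_1‖ = (3, 1, 0)/3.1623 = (0.9487, 0.3162, 0.0000).
r_{12} = e_1·w_2 = -0.9487.
u_2 = w_2 + 0.9487·e_1 = (-1.1000, 3.3000, -2.0000).
r_{22} = ‖u_2‖ = 4.0125.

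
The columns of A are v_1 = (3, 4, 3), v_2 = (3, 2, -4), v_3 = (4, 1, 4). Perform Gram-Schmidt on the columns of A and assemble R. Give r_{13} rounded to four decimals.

v_1 = (3, 4, 3); ‖v_1‖ = 5.8310, so e_1 = (0.5145, 0.6860, 0.5145).
r_{13} = e_1·v_3 = 4.8020.

r_{13} = 4.8020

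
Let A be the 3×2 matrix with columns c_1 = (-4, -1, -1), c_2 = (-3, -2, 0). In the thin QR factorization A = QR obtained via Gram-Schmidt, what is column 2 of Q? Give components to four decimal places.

c_1 = (-4, -1, -1); ‖c_1‖ = 4.2426, so q_1 = (-0.9428, -0.2357, -0.2357).
q_1·c_2 = (-0.9428)·(-3) + (-0.2357)·(-2) + (-0.2357)·0 = 3.2998.
u_2 = c_2 − 3.2998·q_1 = (0.1111, -1.2222, 0.7778).
‖u_2‖ = 1.4530, so q_2 = (0.0765, -0.8412, 0.5353).

q_2 = (0.0765, -0.8412, 0.5353)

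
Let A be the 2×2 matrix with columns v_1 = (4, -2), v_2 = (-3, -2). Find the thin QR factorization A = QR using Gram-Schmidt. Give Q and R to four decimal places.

v_1 = (4, -2); ‖v_1‖ = 4.4721, so e_1 = (0.8944, -0.4472).
e_1·v_2 = 0.8944·(-3) + (-0.4472)·(-2) = -1.7889.
u_2 = v_2 + 1.7889·e_1 = (-1.4000, -2.8000).
‖u_2‖ = 3.1305, so e_2 = (-0.4472, -0.8944).

Q = [[0.8944, -0.4472], [-0.4472, -0.8944]], R = [[4.4721, -1.7889], [0.0000, 3.1305]]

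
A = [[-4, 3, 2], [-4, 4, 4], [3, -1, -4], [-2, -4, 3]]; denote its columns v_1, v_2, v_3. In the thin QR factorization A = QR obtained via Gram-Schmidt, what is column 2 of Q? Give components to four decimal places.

v_1 = (-4, -4, 3, -2); ‖v_1‖ = 6.7082, so e_1 = (-0.5963, -0.5963, 0.4472, -0.2981).
e_1·v_2 = (-0.5963)·3 + (-0.5963)·4 + 0.4472·(-1) + (-0.2981)·(-4) = -3.4286.
u_2 = v_2 + 3.4286·e_1 = (0.9556, 1.9556, 0.5333, -5.0222).
‖u_2‖ = 5.4995, so e_2 = (0.1738, 0.3556, 0.0970, -0.9132).

e_2 = (0.1738, 0.3556, 0.0970, -0.9132)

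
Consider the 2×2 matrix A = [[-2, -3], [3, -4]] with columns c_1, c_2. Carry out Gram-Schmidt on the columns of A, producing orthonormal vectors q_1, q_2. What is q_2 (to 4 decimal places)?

q_1 = c_1/‖c_1‖ = (-2, 3)/3.6056 = (-0.5547, 0.8321).
r_{12} = q_1·c_2 = -1.6641.
u_2 = c_2 + 1.6641·q_1 = (-3.9231, -2.6154).
‖u_2‖ = 4.7150, so q_2 = (-0.8321, -0.5547).

q_2 = (-0.8321, -0.5547)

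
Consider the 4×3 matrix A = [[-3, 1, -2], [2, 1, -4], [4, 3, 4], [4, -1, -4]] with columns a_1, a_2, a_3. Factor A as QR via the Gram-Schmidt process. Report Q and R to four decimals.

q_1 = a_1/‖a_1‖ = (-3, 2, 4, 4)/6.7082 = (-0.4472, 0.2981, 0.5963, 0.5963).
r_{12} = q_1·a_2 = 1.0435.
u_2 = a_2 − 1.0435·q_1 = (1.4667, 0.6889, 2.3778, -1.6222).
‖u_2‖ = 3.3032, so q_2 = (0.4440, 0.2086, 0.7198, -0.4911).
r_{13} = q_1·a_3 = -0.2981; r_{23} = q_2·a_3 = 3.1216.
u_3 = a_3 + 0.2981·q_1 − 3.1216·q_2 = (-3.5193, -4.5621, 1.9308, -2.2892).
‖u_3‖ = 6.4936, so q_3 = (-0.5420, -0.7026, 0.2973, -0.3525).

Q = [[-0.4472, 0.4440, -0.5420], [0.2981, 0.2086, -0.7026], [0.5963, 0.7198, 0.2973], [0.5963, -0.4911, -0.3525]], R = [[6.7082, 1.0435, -0.2981], [0.0000, 3.3032, 3.1216], [0.0000, 0.0000, 6.4936]]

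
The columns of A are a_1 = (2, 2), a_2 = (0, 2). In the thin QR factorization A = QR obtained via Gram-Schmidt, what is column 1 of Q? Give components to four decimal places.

e_1 = (0.7071, 0.7071)

a_1 = (2, 2); ‖a_1‖ = 2.8284, so e_1 = (0.7071, 0.7071).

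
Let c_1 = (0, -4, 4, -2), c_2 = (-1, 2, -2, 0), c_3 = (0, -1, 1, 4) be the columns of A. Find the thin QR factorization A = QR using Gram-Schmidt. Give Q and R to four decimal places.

Q = [[0.0000, -0.7276, -0.6860], [-0.6667, 0.1617, -0.1715], [0.6667, -0.1617, 0.1715], [-0.3333, -0.6468, 0.6860]], R = [[6.0000, -2.6667, 0.0000], [0.0000, 1.3744, -2.9104], [0.0000, 0.0000, 3.0870]]

c_1 = (0, -4, 4, -2); ‖c_1‖ = 6.0000, so e_1 = (0.0000, -0.6667, 0.6667, -0.3333).
e_1·c_2 = 0.0000·(-1) + (-0.6667)·2 + 0.6667·(-2) + (-0.3333)·0 = -2.6667.
u_2 = c_2 + 2.6667·e_1 = (-1.0000, 0.2222, -0.2222, -0.8889).
‖u_2‖ = 1.3744, so e_2 = (-0.7276, 0.1617, -0.1617, -0.6468).
e_1·c_3 = 0.0000·0 + (-0.6667)·(-1) + 0.6667·1 + (-0.3333)·4 = 0.0000; e_2·c_3 = (-0.7276)·0 + 0.1617·(-1) + (-0.1617)·1 + (-0.6468)·4 = -2.9104.
u_3 = c_3 + 0.0000·e_1 + 2.9104·e_2 = (-2.1176, -0.5294, 0.5294, 2.1176).
‖u_3‖ = 3.0870, so e_3 = (-0.6860, -0.1715, 0.1715, 0.6860).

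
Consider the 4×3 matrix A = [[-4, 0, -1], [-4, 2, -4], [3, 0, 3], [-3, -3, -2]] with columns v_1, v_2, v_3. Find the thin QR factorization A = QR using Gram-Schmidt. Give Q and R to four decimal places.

v_1 = (-4, -4, 3, -3); ‖v_1‖ = 7.0711, so e_1 = (-0.5657, -0.5657, 0.4243, -0.4243).
e_1·v_2 = (-0.5657)·0 + (-0.5657)·2 + 0.4243·0 + (-0.4243)·(-3) = 0.1414.
u_2 = v_2 − 0.1414·e_1 = (0.0800, 2.0800, -0.0600, -2.9400).
‖u_2‖ = 3.6028, so e_2 = (0.0222, 0.5773, -0.0167, -0.8160).
e_1·v_3 = (-0.5657)·(-1) + (-0.5657)·(-4) + 0.4243·3 + (-0.4243)·(-2) = 4.9497; e_2·v_3 = 0.0222·(-1) + 0.5773·(-4) + (-0.0167)·3 + (-0.8160)·(-2) = -0.7494.
u_3 = v_3 − 4.9497·e_1 + 0.7494·e_2 = (1.8166, -0.7673, 0.8875, -0.5116).
‖u_3‖ = 2.2222, so e_3 = (0.8175, -0.3453, 0.3994, -0.2302).

Q = [[-0.5657, 0.0222, 0.8175], [-0.5657, 0.5773, -0.3453], [0.4243, -0.0167, 0.3994], [-0.4243, -0.8160, -0.2302]], R = [[7.0711, 0.1414, 4.9497], [0.0000, 3.6028, -0.7494], [0.0000, 0.0000, 2.2222]]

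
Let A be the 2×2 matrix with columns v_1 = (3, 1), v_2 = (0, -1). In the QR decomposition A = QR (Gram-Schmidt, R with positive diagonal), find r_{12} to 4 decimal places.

e_1 = v_1/‖v_1‖ = (3, 1)/3.1623 = (0.9487, 0.3162).
r_{12} = e_1·v_2 = -0.3162.

r_{12} = -0.3162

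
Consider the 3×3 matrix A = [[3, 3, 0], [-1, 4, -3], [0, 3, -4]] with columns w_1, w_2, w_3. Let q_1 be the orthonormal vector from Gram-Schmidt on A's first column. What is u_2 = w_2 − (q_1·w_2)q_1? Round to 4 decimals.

w_1 = (3, -1, 0); ‖w_1‖ = 3.1623, so q_1 = (0.9487, -0.3162, 0.0000).
q_1·w_2 = 0.9487·3 + (-0.3162)·4 + 0.0000·3 = 1.5811.
u_2 = w_2 − 1.5811·q_1 = (1.5000, 4.5000, 3.0000).

u_2 = (1.5000, 4.5000, 3.0000)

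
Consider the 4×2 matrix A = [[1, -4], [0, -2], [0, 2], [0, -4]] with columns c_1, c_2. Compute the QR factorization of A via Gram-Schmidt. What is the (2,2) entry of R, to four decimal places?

r_{22} = 4.8990

e_1 = c_1/‖c_1‖ = (1, 0, 0, 0)/1.0000 = (1.0000, 0.0000, 0.0000, 0.0000).
r_{12} = e_1·c_2 = -4.0000.
u_2 = c_2 + 4.0000·e_1 = (0.0000, -2.0000, 2.0000, -4.0000).
r_{22} = ‖u_2‖ = 4.8990.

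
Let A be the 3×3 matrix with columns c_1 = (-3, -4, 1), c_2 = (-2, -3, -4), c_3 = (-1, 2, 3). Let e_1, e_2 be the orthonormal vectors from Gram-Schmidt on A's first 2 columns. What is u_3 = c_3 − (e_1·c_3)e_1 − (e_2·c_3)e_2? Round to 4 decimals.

u_3 = (-1.4982, 1.1039, -0.0789)

c_1 = (-3, -4, 1); ‖c_1‖ = 5.0990, so e_1 = (-0.5883, -0.7845, 0.1961).
e_1·c_2 = (-0.5883)·(-2) + (-0.7845)·(-3) + 0.1961·(-4) = 2.7456.
u_2 = c_2 − 2.7456·e_1 = (-0.3846, -0.8462, -4.5385).
‖u_2‖ = 4.6327, so e_2 = (-0.0830, -0.1826, -0.9797).
e_1·c_3 = (-0.5883)·(-1) + (-0.7845)·2 + 0.1961·3 = -0.3922; e_2·c_3 = (-0.0830)·(-1) + (-0.1826)·2 + (-0.9797)·3 = -3.2213.
u_3 = c_3 + 0.3922·e_1 + 3.2213·e_2 = (-1.4982, 1.1039, -0.0789).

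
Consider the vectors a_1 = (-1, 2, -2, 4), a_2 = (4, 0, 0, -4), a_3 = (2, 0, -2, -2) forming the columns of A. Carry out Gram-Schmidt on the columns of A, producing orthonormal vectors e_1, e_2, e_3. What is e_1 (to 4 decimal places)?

e_1 = (-0.2000, 0.4000, -0.4000, 0.8000)

e_1 = a_1/‖a_1‖ = (-1, 2, -2, 4)/5.0000 = (-0.2000, 0.4000, -0.4000, 0.8000).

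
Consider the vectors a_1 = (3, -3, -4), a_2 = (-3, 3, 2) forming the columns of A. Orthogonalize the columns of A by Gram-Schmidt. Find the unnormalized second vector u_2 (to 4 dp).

a_1 = (3, -3, -4); ‖a_1‖ = 5.8310, so q_1 = (0.5145, -0.5145, -0.6860).
q_1·a_2 = 0.5145·(-3) + (-0.5145)·3 + (-0.6860)·2 = -4.4590.
u_2 = a_2 + 4.4590·q_1 = (-0.7059, 0.7059, -1.0588).

u_2 = (-0.7059, 0.7059, -1.0588)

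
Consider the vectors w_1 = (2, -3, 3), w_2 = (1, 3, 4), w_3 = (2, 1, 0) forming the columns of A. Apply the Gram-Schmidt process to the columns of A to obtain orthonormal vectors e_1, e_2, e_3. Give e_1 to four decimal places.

e_1 = (0.4264, -0.6396, 0.6396)

e_1 = w_1/‖w_1‖ = (2, -3, 3)/4.6904 = (0.4264, -0.6396, 0.6396).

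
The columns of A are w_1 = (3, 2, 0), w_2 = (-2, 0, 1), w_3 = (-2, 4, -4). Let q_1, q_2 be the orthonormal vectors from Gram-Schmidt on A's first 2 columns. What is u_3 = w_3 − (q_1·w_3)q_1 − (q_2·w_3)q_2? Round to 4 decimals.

u_3 = (-2.2069, 3.3103, -4.4138)

w_1 = (3, 2, 0); ‖w_1‖ = 3.6056, so q_1 = (0.8321, 0.5547, 0.0000).
q_1·w_2 = 0.8321·(-2) + 0.5547·0 + 0.0000·1 = -1.6641.
u_2 = w_2 + 1.6641·q_1 = (-0.6154, 0.9231, 1.0000).
‖u_2‖ = 1.4936, so q_2 = (-0.4120, 0.6180, 0.6695).
q_1·w_3 = 0.8321·(-2) + 0.5547·4 + 0.0000·(-4) = 0.5547; q_2·w_3 = (-0.4120)·(-2) + 0.6180·4 + 0.6695·(-4) = 0.6180.
u_3 = w_3 − 0.5547·q_1 − 0.6180·q_2 = (-2.2069, 3.3103, -4.4138).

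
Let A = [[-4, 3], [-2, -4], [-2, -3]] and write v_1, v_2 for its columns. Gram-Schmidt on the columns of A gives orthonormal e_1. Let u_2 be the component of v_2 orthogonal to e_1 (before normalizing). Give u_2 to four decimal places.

e_1 = v_1/‖v_1‖ = (-4, -2, -2)/4.8990 = (-0.8165, -0.4082, -0.4082).
r_{12} = e_1·v_2 = 0.4082.
u_2 = v_2 − 0.4082·e_1 = (3.3333, -3.8333, -2.8333).

u_2 = (3.3333, -3.8333, -2.8333)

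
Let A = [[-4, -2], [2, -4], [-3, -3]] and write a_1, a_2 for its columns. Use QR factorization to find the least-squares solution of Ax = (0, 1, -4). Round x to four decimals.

x = (0.4395, 0.1395)

e_1 = a_1/‖a_1‖ = (-4, 2, -3)/5.3852 = (-0.7428, 0.3714, -0.5571).
r_{12} = e_1·a_2 = 1.6713.
u_2 = a_2 − 1.6713·e_1 = (-0.7586, -4.6207, -2.0690).
‖u_2‖ = 5.1193, so e_2 = (-0.1482, -0.9026, -0.4042).
Qᵀb = (2.5997, 0.7140).
Back-substitute: x_2 = 0.7140/5.1193 = 0.1395.
x_1 = (2.5997 − 1.6713·0.1395)/5.3852 = 0.4395.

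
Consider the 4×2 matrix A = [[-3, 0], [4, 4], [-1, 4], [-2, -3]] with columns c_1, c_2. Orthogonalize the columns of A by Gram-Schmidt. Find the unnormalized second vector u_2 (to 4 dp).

u_2 = (1.8000, 1.6000, 4.6000, -1.8000)

q_1 = c_1/‖c_1‖ = (-3, 4, -1, -2)/5.4772 = (-0.5477, 0.7303, -0.1826, -0.3651).
r_{12} = q_1·c_2 = 3.2863.
u_2 = c_2 − 3.2863·q_1 = (1.8000, 1.6000, 4.6000, -1.8000).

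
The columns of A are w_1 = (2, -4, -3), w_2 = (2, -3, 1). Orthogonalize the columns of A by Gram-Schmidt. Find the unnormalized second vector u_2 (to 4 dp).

w_1 = (2, -4, -3); ‖w_1‖ = 5.3852, so e_1 = (0.3714, -0.7428, -0.5571).
e_1·w_2 = 0.3714·2 + (-0.7428)·(-3) + (-0.5571)·1 = 2.4140.
u_2 = w_2 − 2.4140·e_1 = (1.1034, -1.2069, 2.3448).

u_2 = (1.1034, -1.2069, 2.3448)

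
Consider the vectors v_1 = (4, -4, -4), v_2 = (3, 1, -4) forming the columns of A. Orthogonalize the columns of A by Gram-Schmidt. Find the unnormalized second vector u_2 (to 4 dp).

q_1 = v_1/‖v_1‖ = (4, -4, -4)/6.9282 = (0.5774, -0.5774, -0.5774).
r_{12} = q_1·v_2 = 3.4641.
u_2 = v_2 − 3.4641·q_1 = (1.0000, 3.0000, -2.0000).

u_2 = (1.0000, 3.0000, -2.0000)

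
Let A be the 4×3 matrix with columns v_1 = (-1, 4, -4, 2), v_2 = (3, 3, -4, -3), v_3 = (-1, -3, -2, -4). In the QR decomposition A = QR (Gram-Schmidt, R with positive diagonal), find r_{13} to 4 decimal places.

r_{13} = -1.8084

q_1 = v_1/‖v_1‖ = (-1, 4, -4, 2)/6.0828 = (-0.1644, 0.6576, -0.6576, 0.3288).
r_{13} = q_1·v_3 = -1.8084.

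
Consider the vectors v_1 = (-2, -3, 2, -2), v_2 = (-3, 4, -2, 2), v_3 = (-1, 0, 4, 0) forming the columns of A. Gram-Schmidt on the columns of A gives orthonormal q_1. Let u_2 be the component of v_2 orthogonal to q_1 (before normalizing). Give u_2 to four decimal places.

v_1 = (-2, -3, 2, -2); ‖v_1‖ = 4.5826, so q_1 = (-0.4364, -0.6547, 0.4364, -0.4364).
q_1·v_2 = (-0.4364)·(-3) + (-0.6547)·4 + 0.4364·(-2) + (-0.4364)·2 = -3.0551.
u_2 = v_2 + 3.0551·q_1 = (-4.3333, 2.0000, -0.6667, 0.6667).

u_2 = (-4.3333, 2.0000, -0.6667, 0.6667)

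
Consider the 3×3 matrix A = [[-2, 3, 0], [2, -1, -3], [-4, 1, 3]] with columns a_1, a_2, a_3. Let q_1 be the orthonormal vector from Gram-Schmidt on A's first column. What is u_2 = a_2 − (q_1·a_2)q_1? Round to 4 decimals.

a_1 = (-2, 2, -4); ‖a_1‖ = 4.8990, so q_1 = (-0.4082, 0.4082, -0.8165).
q_1·a_2 = (-0.4082)·3 + 0.4082·(-1) + (-0.8165)·1 = -2.4495.
u_2 = a_2 + 2.4495·q_1 = (2.0000, 0.0000, -1.0000).

u_2 = (2.0000, 0.0000, -1.0000)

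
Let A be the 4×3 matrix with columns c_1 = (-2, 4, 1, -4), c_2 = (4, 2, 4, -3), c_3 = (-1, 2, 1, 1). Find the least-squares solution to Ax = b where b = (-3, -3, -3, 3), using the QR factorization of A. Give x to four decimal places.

x = (-0.2042, -0.7916, -0.1113)

c_1 = (-2, 4, 1, -4); ‖c_1‖ = 6.0828, so q_1 = (-0.3288, 0.6576, 0.1644, -0.6576).
q_1·c_2 = (-0.3288)·4 + 0.6576·2 + 0.1644·4 + (-0.6576)·(-3) = 2.6304.
u_2 = c_2 − 2.6304·q_1 = (4.8649, 0.2703, 3.5676, -1.2703).
‖u_2‖ = 6.1710, so q_2 = (0.7883, 0.0438, 0.5781, -0.2058).
q_1·c_3 = (-0.3288)·(-1) + 0.6576·2 + 0.1644·1 + (-0.6576)·1 = 1.1508; q_2·c_3 = 0.7883·(-1) + 0.0438·2 + 0.5781·1 + (-0.2058)·1 = -0.3285.
u_3 = c_3 − 1.1508·q_1 + 0.3285·q_2 = (-0.3627, 1.2576, 1.0007, 1.6891).
‖u_3‖ = 2.3596, so q_3 = (-0.1537, 0.5330, 0.4241, 0.7159).
Qᵀb = (-3.4524, -4.8483, -0.2626).
Back-substitute: x_3 = -0.2626/2.3596 = -0.1113.
x_2 = (-4.8483 + 0.3285·(-0.1113))/6.1710 = -0.7916.
x_1 = (-3.4524 − 2.6304·(-0.7916) − 1.1508·(-0.1113))/6.0828 = -0.2042.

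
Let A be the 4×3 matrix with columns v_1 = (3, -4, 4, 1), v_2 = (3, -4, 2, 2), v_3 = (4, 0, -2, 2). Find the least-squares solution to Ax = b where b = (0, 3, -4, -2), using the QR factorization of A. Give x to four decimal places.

x = (-0.0719, -0.8777, 0.6235)

v_1 = (3, -4, 4, 1); ‖v_1‖ = 6.4807, so e_1 = (0.4629, -0.6172, 0.6172, 0.1543).
e_1·v_2 = 0.4629·3 + (-0.6172)·(-4) + 0.6172·2 + 0.1543·2 = 5.4006.
u_2 = v_2 − 5.4006·e_1 = (0.5000, -0.6667, -1.3333, 1.1667).
‖u_2‖ = 1.9579, so e_2 = (0.2554, -0.3405, -0.6810, 0.5959).
e_1·v_3 = 0.4629·4 + (-0.6172)·0 + 0.6172·(-2) + 0.1543·2 = 0.9258; e_2·v_3 = 0.2554·4 + (-0.3405)·0 + (-0.6810)·(-2) + 0.5959·2 = 3.5753.
u_3 = v_3 − 0.9258·e_1 − 3.5753·e_2 = (2.6584, 1.7888, -0.1366, -0.2733).
‖u_3‖ = 3.2187, so e_3 = (0.8259, 0.5558, -0.0425, -0.0849).
Qᵀb = (-4.6291, 0.5108, 2.0069).
Back-substitute: x_3 = 2.0069/3.2187 = 0.6235.
x_2 = (0.5108 − 3.5753·0.6235)/1.9579 = -0.8777.
x_1 = (-4.6291 − 5.4006·(-0.8777) − 0.9258·0.6235)/6.4807 = -0.0719.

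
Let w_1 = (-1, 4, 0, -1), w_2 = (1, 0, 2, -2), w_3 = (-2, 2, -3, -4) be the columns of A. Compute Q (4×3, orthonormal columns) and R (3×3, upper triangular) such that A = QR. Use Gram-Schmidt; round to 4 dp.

e_1 = w_1/‖w_1‖ = (-1, 4, 0, -1)/4.2426 = (-0.2357, 0.9428, 0.0000, -0.2357).
r_{12} = e_1·w_2 = 0.2357.
u_2 = w_2 − 0.2357·e_1 = (1.0556, -0.2222, 2.0000, -1.9444).
‖u_2‖ = 2.9907, so e_2 = (0.3529, -0.0743, 0.6687, -0.6502).
r_{13} = e_1·w_3 = 3.2998; r_{23} = e_2·w_3 = -0.2601.
u_3 = w_3 − 3.2998·e_1 + 0.2601·e_2 = (-1.1304, -1.1304, -2.8261, -3.3913).
‖u_3‖ = 4.6950, so e_3 = (-0.2408, -0.2408, -0.6019, -0.7223).

Q = [[-0.2357, 0.3529, -0.2408], [0.9428, -0.0743, -0.2408], [0.0000, 0.6687, -0.6019], [-0.2357, -0.6502, -0.7223]], R = [[4.2426, 0.2357, 3.2998], [0.0000, 2.9907, -0.2601], [0.0000, 0.0000, 4.6950]]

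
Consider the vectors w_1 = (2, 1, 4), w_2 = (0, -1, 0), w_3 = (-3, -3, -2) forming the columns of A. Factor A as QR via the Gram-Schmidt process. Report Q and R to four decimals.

q_1 = w_1/‖w_1‖ = (2, 1, 4)/4.5826 = (0.4364, 0.2182, 0.8729).
r_{12} = q_1·w_2 = -0.2182.
u_2 = w_2 + 0.2182·q_1 = (0.0952, -0.9524, 0.1905).
‖u_2‖ = 0.9759, so q_2 = (0.0976, -0.9759, 0.1952).
r_{13} = q_1·w_3 = -3.7097; r_{23} = q_2·w_3 = 2.2446.
u_3 = w_3 + 3.7097·q_1 − 2.2446·q_2 = (-1.6000, 0.0000, 0.8000).
‖u_3‖ = 1.7889, so q_3 = (-0.8944, 0.0000, 0.4472).

Q = [[0.4364, 0.0976, -0.8944], [0.2182, -0.9759, 0.0000], [0.8729, 0.1952, 0.4472]], R = [[4.5826, -0.2182, -3.7097], [0.0000, 0.9759, 2.2446], [0.0000, 0.0000, 1.7889]]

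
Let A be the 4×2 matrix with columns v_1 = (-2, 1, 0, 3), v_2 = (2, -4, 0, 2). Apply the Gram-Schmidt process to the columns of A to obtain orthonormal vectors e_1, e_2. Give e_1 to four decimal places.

e_1 = (-0.5345, 0.2673, 0.0000, 0.8018)

v_1 = (-2, 1, 0, 3); ‖v_1‖ = 3.7417, so e_1 = (-0.5345, 0.2673, 0.0000, 0.8018).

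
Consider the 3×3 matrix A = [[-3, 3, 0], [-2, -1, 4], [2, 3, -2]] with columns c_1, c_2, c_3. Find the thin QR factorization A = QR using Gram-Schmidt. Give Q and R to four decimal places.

Q = [[-0.7276, 0.6488, -0.2229], [-0.4851, -0.2568, 0.8359], [0.4851, 0.7163, 0.5016]], R = [[4.1231, -0.2425, -2.9104], [0.0000, 4.3521, -2.4599], [0.0000, 0.0000, 2.3406]]

c_1 = (-3, -2, 2); ‖c_1‖ = 4.1231, so q_1 = (-0.7276, -0.4851, 0.4851).
q_1·c_2 = (-0.7276)·3 + (-0.4851)·(-1) + 0.4851·3 = -0.2425.
u_2 = c_2 + 0.2425·q_1 = (2.8235, -1.1176, 3.1176).
‖u_2‖ = 4.3521, so q_2 = (0.6488, -0.2568, 0.7163).
q_1·c_3 = (-0.7276)·0 + (-0.4851)·4 + 0.4851·(-2) = -2.9104; q_2·c_3 = 0.6488·0 + (-0.2568)·4 + 0.7163·(-2) = -2.4599.
u_3 = c_3 + 2.9104·q_1 + 2.4599·q_2 = (-0.5217, 1.9565, 1.1739).
‖u_3‖ = 2.3406, so q_3 = (-0.2229, 0.8359, 0.5016).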